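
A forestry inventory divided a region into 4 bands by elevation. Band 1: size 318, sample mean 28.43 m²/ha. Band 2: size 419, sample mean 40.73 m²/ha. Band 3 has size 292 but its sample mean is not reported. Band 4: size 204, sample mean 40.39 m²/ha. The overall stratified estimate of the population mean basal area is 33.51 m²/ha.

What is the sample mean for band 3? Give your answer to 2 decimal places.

Σ Nₕx̄ₕ = N·μ, so 292·x̄_3 = 1233·33.51 − (318·28.43 + 419·40.73 + 204·40.39).
= 41317.83 − 34346.17 = 6971.66.
x̄_3 = 6971.66 / 292 = 23.8755... → 23.88.

23.88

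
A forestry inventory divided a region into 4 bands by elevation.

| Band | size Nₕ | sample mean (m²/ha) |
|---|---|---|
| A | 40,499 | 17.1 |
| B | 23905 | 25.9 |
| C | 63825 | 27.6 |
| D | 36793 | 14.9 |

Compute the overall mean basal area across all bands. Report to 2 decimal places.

21.95

x̄_st = (Σ Nₕx̄ₕ) / (Σ Nₕ) = (40499·17.1 + 23905·25.9 + 63825·27.6 + 36793·14.9) / 165022
= 3621458.1 / 165022 = 21.9453... → 21.95.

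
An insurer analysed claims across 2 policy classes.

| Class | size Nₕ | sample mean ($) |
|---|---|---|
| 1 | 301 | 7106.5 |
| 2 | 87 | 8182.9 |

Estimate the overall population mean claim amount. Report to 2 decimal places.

7347.86

x̄_st = (Σ Nₕx̄ₕ) / (Σ Nₕ) = (301·7106.5 + 87·8182.9) / 388
= 2850968.8 / 388 = 7347.8577... → 7347.86.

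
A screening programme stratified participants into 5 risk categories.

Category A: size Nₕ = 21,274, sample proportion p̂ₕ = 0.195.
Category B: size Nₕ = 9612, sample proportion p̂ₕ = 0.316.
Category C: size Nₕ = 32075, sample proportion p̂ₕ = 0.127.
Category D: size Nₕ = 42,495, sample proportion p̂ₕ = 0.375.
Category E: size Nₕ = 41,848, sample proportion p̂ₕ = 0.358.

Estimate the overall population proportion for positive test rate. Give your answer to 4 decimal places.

N = 21274 + 9612 + 32075 + 42495 + 41848 = 147304.
Overall proportion = Σ (Nₕ/N)·p̂ₕ.
Σ Nₕp̂ₕ = 4148.43 + 3037.392 + 4073.525 + 15935.625 + 14981.584 = 42176.556.
42176.556 / 147304 = 0.286323... → 0.2863.

0.2863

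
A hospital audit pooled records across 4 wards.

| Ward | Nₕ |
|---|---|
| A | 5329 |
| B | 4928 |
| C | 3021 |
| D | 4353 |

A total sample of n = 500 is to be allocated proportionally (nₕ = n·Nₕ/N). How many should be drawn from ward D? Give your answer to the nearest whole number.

123

N = 5329 + 4928 + 3021 + 4353 = 17631.
n_D = 500·4353/17631 = 123.447... → 123.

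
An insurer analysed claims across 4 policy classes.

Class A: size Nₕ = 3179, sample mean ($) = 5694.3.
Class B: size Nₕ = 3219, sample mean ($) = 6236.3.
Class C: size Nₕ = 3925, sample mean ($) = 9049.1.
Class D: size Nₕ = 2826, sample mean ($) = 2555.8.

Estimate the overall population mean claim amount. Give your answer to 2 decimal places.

6153.87

N = 3179 + 3219 + 3925 + 2826 = 13149.
The stratified mean weights each stratum mean by its population share Nₕ/N.
Σ Nₕx̄ₕ = 3179·5694.3 + 3219·6236.3 + 3925·9049.1 + 2826·2555.8 = 18102179.7 + 20074649.7 + 35517717.5 + 7222690.8 = 80917237.7.
Divide by N: 80917237.7 / 13149 = 6153.8701... → 6153.87.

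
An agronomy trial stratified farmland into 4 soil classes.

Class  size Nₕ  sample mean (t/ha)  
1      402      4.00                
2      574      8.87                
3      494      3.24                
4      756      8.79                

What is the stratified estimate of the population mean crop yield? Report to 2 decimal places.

6.71

N = 2226; weights Wₕ = Nₕ/N = (0.1806, 0.2579, 0.2219, 0.3396).
x̄_st = Σ Wₕ·x̄ₕ = 0.1806·4.00 + 0.2579·8.87 + 0.2219·3.24 + 0.3396·8.79 ≈ 6.7139...
→ 6.71.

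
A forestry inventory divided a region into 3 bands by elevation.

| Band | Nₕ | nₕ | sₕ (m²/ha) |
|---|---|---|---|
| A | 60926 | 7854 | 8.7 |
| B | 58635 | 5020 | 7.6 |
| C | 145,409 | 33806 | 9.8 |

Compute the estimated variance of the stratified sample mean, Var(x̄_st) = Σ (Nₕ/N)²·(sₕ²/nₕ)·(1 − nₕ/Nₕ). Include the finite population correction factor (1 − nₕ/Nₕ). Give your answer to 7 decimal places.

0.0016157

N = 264970; Wₕ = Nₕ/N.
band A: (60926/264970)²·8.7²/7854·(1 − 7854/60926) = 0.0004438358
band B: (58635/264970)²·7.6²/5020·(1 − 5020/58635) = 0.0005151970
band C: (145409/264970)²·9.8²/33806·(1 − 33806/145409) = 0.0006566472
Sum = 0.0016156800 → 0.0016157.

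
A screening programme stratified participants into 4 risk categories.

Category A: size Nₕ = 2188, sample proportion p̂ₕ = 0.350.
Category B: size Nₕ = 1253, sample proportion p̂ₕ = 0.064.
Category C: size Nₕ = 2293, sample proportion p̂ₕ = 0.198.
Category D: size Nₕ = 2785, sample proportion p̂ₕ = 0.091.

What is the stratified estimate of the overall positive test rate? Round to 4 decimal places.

Wₕ = Nₕ/N with N = 8519: 0.2568, 0.1471, 0.2692, 0.3269.
p̂_st = 0.2568·0.350 + 0.1471·0.064 + 0.2692·0.198 + 0.3269·0.091 ≈ 0.182350... → 0.1824.

0.1824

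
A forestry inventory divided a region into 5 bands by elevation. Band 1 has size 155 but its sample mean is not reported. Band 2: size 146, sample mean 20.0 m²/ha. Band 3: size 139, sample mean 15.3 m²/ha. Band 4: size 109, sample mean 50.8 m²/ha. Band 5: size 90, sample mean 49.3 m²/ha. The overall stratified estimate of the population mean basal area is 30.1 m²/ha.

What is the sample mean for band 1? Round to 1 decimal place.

27.2

Σ Nₕx̄ₕ = N·μ, so 155·x̄_1 = 639·30.1 − (146·20.0 + 139·15.3 + 109·50.8 + 90·49.3).
= 19233.9 − 15020.9 = 4213.
x̄_1 = 4213 / 155 = 27.181... → 27.2.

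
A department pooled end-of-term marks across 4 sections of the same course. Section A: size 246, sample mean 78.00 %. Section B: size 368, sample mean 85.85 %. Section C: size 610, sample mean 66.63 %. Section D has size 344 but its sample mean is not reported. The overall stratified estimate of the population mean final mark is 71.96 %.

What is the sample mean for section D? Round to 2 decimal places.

N = 246 + 368 + 610 + 344 = 1568.
Overall total = μ·N = 71.96·1568 = 112833.28.
Subtract the known strata: 246·78.00 + 368·85.85 + 610·66.63 = 91425.1.
Remaining total for section D: 112833.28 − 91425.1 = 21408.18.
Divide by its size: 21408.18 / 344 = 62.2331... → 62.23.

62.23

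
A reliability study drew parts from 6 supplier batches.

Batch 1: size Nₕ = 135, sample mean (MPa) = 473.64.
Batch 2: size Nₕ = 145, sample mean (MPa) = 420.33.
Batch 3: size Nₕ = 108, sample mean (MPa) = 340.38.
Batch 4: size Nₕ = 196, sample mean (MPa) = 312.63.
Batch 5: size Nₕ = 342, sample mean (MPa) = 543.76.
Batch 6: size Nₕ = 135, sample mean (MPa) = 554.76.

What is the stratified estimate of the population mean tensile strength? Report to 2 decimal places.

N = 1061; weights Wₕ = Nₕ/N = (0.1272, 0.1367, 0.1018, 0.1847, 0.3223, 0.1272).
x̄_st = Σ Wₕ·x̄ₕ = 0.1272·473.64 + 0.1367·420.33 + 0.1018·340.38 + 0.1847·312.63 + 0.3223·543.76 + 0.1272·554.76 ≈ 455.9701...
→ 455.97.

455.97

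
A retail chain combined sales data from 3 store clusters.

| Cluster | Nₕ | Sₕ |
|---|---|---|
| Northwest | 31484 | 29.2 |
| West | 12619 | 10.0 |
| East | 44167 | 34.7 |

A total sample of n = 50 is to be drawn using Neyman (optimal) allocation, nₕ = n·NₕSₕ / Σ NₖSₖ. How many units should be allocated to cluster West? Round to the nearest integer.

Northwest: NₕSₕ = 31484·29.2 = 919332.8
West: NₕSₕ = 12619·10.0 = 126190
East: NₕSₕ = 44167·34.7 = 1532594.9
Σ NₕSₕ = 2578117.7.
n_West = 50·126190/2578117.7 = 2.447... → 2.

2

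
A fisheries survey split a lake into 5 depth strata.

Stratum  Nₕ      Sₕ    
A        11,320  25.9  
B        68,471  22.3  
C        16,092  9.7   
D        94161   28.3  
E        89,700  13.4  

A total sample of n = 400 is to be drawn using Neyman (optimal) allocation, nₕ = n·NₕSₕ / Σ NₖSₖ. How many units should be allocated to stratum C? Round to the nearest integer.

11

Σ NₕSₕ = 11320·25.9 + 68471·22.3 + 16092·9.7 + 94161·28.3 + 89700·13.4 = 5842920.
Share for C: 156092.4/5842920 = 0.02671.
n_C = 400 × 0.02671 = 10.686... → 11.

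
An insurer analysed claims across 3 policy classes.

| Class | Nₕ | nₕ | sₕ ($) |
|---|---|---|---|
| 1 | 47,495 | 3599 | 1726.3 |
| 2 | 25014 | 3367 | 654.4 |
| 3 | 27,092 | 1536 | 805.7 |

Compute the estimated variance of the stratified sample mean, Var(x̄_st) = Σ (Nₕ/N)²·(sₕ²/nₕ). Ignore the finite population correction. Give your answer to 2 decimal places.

227.58

N = 99601; Wₕ = Nₕ/N.
class 1: (47495/99601)²·1726.3²/3599 = 188.28646
class 2: (25014/99601)²·654.4²/3367 = 8.02199
class 3: (27092/99601)²·805.7²/1536 = 31.26873
Sum = 227.57718 → 227.58.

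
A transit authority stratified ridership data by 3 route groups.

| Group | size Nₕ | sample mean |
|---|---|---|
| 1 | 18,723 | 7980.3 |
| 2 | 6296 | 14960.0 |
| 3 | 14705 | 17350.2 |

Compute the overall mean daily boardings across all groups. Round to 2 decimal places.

12555.08

x̄_st = (Σ Nₕx̄ₕ) / (Σ Nₕ) = (18723·7980.3 + 6296·14960.0 + 14705·17350.2) / 39724
= 498738007.9 / 39724 = 12555.0803... → 12555.08.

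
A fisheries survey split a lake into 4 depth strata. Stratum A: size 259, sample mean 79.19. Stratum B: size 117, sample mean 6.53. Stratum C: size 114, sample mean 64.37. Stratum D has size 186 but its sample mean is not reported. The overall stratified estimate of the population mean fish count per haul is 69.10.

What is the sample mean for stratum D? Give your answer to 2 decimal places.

N = 259 + 117 + 114 + 186 = 676.
Overall total = μ·N = 69.10·676 = 46711.6.
Subtract the known strata: 259·79.19 + 117·6.53 + 114·64.37 = 28612.4.
Remaining total for stratum D: 46711.6 − 28612.4 = 18099.2.
Divide by its size: 18099.2 / 186 = 97.3075... → 97.31.

97.31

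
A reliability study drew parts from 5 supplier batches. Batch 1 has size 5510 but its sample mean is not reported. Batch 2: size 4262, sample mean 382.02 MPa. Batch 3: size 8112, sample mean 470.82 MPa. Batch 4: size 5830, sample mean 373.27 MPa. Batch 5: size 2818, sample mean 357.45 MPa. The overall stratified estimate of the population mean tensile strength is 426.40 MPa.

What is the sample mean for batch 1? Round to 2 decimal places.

486.81

Σ Nₕx̄ₕ = N·μ, so 5510·x̄_1 = 26532·426.40 − (4262·382.02 + 8112·470.82 + 5830·373.27 + 2818·357.45).
= 11313244.8 − 8630919.28 = 2682325.52.
x̄_1 = 2682325.52 / 5510 = 486.8104... → 486.81.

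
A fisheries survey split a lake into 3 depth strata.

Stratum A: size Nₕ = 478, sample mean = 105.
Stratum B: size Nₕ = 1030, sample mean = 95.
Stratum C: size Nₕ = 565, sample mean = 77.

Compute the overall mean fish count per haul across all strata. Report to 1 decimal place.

92.4

N = 2073; weights Wₕ = Nₕ/N = (0.2306, 0.4969, 0.2726).
x̄_st = Σ Wₕ·x̄ₕ = 0.2306·105 + 0.4969·95 + 0.2726·77 ≈ 92.400...
→ 92.4.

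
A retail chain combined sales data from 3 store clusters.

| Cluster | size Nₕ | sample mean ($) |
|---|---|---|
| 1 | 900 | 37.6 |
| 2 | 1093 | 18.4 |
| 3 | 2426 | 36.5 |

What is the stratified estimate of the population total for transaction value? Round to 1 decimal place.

142500.2

Estimate total by summing Nₕ·x̄ₕ over strata.
900·37.6 + 1093·18.4 + 2426·36.5 = 33840 + 20111.2 + 88549 = 142500.2.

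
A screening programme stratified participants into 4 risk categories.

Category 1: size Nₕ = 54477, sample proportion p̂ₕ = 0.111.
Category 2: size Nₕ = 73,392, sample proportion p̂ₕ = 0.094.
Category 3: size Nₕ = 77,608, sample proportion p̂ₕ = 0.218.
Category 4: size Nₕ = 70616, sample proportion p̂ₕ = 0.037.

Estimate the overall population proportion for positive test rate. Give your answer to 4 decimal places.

N = 54477 + 73392 + 77608 + 70616 = 276093.
Overall proportion = Σ (Nₕ/N)·p̂ₕ.
Σ Nₕp̂ₕ = 6046.947 + 6898.848 + 16918.544 + 2612.792 = 32477.131.
32477.131 / 276093 = 0.117631... → 0.1176.

0.1176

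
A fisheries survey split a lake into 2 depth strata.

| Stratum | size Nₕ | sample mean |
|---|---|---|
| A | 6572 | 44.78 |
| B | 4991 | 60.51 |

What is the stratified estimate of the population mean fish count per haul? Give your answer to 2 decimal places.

N = 11563; weights Wₕ = Nₕ/N = (0.5684, 0.4316).
x̄_st = Σ Wₕ·x̄ₕ = 0.5684·44.78 + 0.4316·60.51 ≈ 51.5696...
→ 51.57.

51.57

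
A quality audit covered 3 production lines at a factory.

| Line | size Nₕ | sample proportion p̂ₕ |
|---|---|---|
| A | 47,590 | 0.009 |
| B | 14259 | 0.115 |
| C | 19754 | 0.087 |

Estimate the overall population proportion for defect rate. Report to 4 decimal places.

N = 47590 + 14259 + 19754 = 81603.
Overall proportion = Σ (Nₕ/N)·p̂ₕ.
Σ Nₕp̂ₕ = 428.31 + 1639.785 + 1718.598 = 3786.693.
3786.693 / 81603 = 0.046404... → 0.0464.

0.0464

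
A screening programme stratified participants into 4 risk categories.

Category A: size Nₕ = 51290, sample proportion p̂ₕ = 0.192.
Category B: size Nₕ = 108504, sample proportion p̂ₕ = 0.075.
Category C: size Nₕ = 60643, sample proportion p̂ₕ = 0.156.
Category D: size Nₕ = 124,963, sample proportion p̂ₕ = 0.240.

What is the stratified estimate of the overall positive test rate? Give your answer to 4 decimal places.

N = 51290 + 108504 + 60643 + 124963 = 345400.
Overall proportion = Σ (Nₕ/N)·p̂ₕ.
Σ Nₕp̂ₕ = 9847.68 + 8137.8 + 9460.308 + 29991.12 = 57436.908.
57436.908 / 345400 = 0.166291... → 0.1663.

0.1663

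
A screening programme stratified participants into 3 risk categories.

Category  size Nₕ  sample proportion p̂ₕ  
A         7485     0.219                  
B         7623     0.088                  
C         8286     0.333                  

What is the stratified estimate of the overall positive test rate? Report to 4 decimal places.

0.2167

N = 7485 + 7623 + 8286 = 23394.
Overall proportion = Σ (Nₕ/N)·p̂ₕ.
Σ Nₕp̂ₕ = 1639.215 + 670.824 + 2759.238 = 5069.277.
5069.277 / 23394 = 0.216691... → 0.2167.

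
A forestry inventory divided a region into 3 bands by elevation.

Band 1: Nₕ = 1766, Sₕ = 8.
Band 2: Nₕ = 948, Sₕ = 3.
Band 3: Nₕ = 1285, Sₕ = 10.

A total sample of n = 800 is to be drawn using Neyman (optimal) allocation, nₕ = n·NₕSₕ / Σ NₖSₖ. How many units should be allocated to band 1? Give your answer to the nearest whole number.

379

Σ NₕSₕ = 1766·8 + 948·3 + 1285·10 = 29822.
Share for 1: 14128/29822 = 0.47374.
n_1 = 800 × 0.47374 = 378.995... → 379.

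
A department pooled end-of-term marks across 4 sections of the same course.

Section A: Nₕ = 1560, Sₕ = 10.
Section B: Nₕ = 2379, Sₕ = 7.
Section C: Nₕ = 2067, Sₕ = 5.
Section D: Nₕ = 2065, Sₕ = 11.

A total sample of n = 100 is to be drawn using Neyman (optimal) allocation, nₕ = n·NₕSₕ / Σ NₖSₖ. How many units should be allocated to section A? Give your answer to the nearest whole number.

Σ NₕSₕ = 1560·10 + 2379·7 + 2067·5 + 2065·11 = 65303.
Share for A: 15600/65303 = 0.23889.
n_A = 100 × 0.23889 = 23.889... → 24.

24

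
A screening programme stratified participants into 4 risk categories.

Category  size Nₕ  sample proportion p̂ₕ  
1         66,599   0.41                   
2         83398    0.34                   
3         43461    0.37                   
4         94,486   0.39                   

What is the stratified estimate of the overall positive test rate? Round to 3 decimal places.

N = 66599 + 83398 + 43461 + 94486 = 287944.
Overall proportion = Σ (Nₕ/N)·p̂ₕ.
Σ Nₕp̂ₕ = 27305.59 + 28355.32 + 16080.57 + 36849.54 = 108591.02.
108591.02 / 287944 = 0.37713... → 0.377.

0.377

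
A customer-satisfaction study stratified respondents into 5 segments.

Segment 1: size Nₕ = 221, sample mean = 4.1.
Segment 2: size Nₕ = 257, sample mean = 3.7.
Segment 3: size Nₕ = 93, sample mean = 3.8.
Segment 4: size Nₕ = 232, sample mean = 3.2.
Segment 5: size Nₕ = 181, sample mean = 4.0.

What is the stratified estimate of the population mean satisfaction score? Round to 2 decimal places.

3.74

N = 984; weights Wₕ = Nₕ/N = (0.2246, 0.2612, 0.0945, 0.2358, 0.1839).
x̄_st = Σ Wₕ·x̄ₕ = 0.2246·4.1 + 0.2612·3.7 + 0.0945·3.8 + 0.2358·3.2 + 0.1839·4.0 ≈ 3.7366...
→ 3.74.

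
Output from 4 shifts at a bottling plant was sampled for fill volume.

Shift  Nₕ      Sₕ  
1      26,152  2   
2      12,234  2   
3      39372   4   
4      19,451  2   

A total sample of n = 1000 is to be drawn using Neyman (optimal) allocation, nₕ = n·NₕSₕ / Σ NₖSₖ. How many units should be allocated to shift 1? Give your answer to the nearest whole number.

Σ NₕSₕ = 26152·2 + 12234·2 + 39372·4 + 19451·2 = 273162.
Share for 1: 52304/273162 = 0.19148.
n_1 = 1000 × 0.19148 = 191.476... → 191.

191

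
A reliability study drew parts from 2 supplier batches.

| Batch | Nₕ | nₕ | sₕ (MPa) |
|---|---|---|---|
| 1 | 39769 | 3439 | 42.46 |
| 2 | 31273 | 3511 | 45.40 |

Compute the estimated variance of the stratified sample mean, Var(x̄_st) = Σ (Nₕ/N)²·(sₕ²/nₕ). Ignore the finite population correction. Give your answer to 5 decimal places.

0.27804

N = 71042; Wₕ = Nₕ/N.
batch 1: (39769/71042)²·42.46²/3439 = 0.16428079
batch 2: (31273/71042)²·45.40²/3511 = 0.11376001
Sum = 0.27804080 → 0.27804.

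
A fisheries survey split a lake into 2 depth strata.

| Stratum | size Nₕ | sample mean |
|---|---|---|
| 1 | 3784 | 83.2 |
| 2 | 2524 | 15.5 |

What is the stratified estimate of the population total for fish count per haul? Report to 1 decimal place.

1: 3784·83.2 = 314828.8
2: 2524·15.5 = 39122
τ̂ = Σ Nₕx̄ₕ = 353950.8.

353950.8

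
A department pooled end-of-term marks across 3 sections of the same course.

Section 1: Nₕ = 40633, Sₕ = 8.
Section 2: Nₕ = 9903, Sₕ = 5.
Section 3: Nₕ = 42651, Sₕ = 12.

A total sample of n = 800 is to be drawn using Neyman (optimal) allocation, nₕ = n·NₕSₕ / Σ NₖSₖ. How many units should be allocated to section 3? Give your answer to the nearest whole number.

462

1: NₕSₕ = 40633·8 = 325064
2: NₕSₕ = 9903·5 = 49515
3: NₕSₕ = 42651·12 = 511812
Σ NₕSₕ = 886391.
n_3 = 800·511812/886391 = 461.929... → 462.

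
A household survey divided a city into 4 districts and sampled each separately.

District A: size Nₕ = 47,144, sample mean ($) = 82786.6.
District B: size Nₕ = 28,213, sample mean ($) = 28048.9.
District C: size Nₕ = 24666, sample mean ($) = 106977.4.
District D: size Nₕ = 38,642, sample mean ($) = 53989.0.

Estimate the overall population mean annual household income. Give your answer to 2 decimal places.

67927.61

N = 47144 + 28213 + 24666 + 38642 = 138665.
Weight each subgroup mean by Nₕ/N and sum.
Σ Nₕx̄ₕ = 47144·82786.6 + 28213·28048.9 + 24666·106977.4 + 38642·53989.0 = 3902891470.4 + 791343615.7 + 2638704548.4 + 2086242938 = 9419182572.5.
Divide by N: 9419182572.5 / 138665 = 67927.6138... → 67927.61.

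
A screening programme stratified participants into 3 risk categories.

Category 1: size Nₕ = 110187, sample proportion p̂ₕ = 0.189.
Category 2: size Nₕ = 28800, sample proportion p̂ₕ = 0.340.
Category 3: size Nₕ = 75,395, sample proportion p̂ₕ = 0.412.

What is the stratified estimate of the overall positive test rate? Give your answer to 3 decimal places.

0.288

N = 110187 + 28800 + 75395 = 214382.
Overall proportion = Σ (Nₕ/N)·p̂ₕ.
Σ Nₕp̂ₕ = 20825.343 + 9792 + 31062.74 = 61680.083.
61680.083 / 214382 = 0.28771... → 0.288.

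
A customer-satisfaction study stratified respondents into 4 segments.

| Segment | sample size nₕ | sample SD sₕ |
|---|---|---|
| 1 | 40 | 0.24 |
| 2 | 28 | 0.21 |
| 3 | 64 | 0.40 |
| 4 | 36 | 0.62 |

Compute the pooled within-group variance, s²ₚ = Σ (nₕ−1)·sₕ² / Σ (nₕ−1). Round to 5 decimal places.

Degrees of freedom: 39 + 27 + 63 + 35 = 164.
Σ(nₕ−1)sₕ² = 39·0.0576 + 27·0.0441 + 63·0.16 + 35·0.3844 = 26.9711.
s²ₚ = 26.9711 / 164 = 0.1644579... → 0.16446.

0.16446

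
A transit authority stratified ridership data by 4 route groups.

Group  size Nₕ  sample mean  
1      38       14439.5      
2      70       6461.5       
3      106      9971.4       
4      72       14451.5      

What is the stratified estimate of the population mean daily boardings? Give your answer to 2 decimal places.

N = 286; weights Wₕ = Nₕ/N = (0.1329, 0.2448, 0.3706, 0.2517).
x̄_st = Σ Wₕ·x̄ₕ = 0.1329·14439.5 + 0.2448·6461.5 + 0.3706·9971.4 + 0.2517·14451.5 ≈ 10833.8545...
→ 10833.85.

10833.85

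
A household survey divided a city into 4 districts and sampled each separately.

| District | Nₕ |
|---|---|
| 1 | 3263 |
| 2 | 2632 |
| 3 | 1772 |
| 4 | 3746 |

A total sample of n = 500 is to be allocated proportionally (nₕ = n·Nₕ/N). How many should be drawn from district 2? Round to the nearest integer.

115

Share of district 2 = 2632/11413 = 0.23061.
Allocate 500 × 0.23061 = 115.307... → 115.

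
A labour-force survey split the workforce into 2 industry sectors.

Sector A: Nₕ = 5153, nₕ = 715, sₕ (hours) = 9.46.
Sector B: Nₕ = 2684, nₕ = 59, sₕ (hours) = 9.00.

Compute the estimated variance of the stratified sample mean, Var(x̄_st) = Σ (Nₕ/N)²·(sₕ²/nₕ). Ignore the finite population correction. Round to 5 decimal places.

0.21514

N = 7837; Wₕ = Nₕ/N.
sector A: (5153/7837)²·9.46²/715 = 0.05411240
sector B: (2684/7837)²·9.00²/59 = 0.16102686
Sum = 0.21513927 → 0.21514.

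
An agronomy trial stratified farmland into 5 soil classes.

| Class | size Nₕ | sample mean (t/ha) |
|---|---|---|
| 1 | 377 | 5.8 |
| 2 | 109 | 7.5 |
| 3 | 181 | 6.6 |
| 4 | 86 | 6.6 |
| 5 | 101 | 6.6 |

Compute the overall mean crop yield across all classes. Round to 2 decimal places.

N = 377 + 109 + 181 + 86 + 101 = 854.
Weight each subgroup mean by Nₕ/N and sum.
Σ Nₕx̄ₕ = 377·5.8 + 109·7.5 + 181·6.6 + 86·6.6 + 101·6.6 = 2186.6 + 817.5 + 1194.6 + 567.6 + 666.6 = 5432.9.
Divide by N: 5432.9 / 854 = 6.3617... → 6.36.

6.36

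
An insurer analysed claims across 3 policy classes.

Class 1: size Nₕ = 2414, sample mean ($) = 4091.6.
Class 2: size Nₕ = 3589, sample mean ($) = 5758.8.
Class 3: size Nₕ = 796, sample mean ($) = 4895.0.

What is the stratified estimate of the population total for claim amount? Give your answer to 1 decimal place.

Population total = Σ Nₕ·x̄ₕ (each stratum's size times its mean).
2414·4091.6 + 3589·5758.8 + 796·4895.0 = 9877122.4 + 20668333.2 + 3896420 = 34441875.6.

34441875.6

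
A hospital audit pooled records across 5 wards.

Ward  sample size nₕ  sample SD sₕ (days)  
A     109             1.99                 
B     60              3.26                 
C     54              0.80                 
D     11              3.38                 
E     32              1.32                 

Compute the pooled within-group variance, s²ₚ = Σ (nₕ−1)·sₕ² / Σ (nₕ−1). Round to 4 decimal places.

4.8157

Degrees of freedom: 108 + 59 + 53 + 10 + 31 = 261.
Σ(nₕ−1)sₕ² = 108·3.9601 + 59·10.6276 + 53·0.64 + 10·11.4244 + 31·1.7424 = 1256.8976.
s²ₚ = 1256.8976 / 261 = 4.815700... → 4.8157.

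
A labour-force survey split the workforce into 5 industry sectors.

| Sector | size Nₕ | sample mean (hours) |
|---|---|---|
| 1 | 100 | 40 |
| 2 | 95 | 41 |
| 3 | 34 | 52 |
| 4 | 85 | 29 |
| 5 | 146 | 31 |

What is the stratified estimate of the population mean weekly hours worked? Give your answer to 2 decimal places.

36.20

N = 460; weights Wₕ = Nₕ/N = (0.2174, 0.2065, 0.0739, 0.1848, 0.3174).
x̄_st = Σ Wₕ·x̄ₕ = 0.2174·40 + 0.2065·41 + 0.0739·52 + 0.1848·29 + 0.3174·31 ≈ 36.2043...
→ 36.20.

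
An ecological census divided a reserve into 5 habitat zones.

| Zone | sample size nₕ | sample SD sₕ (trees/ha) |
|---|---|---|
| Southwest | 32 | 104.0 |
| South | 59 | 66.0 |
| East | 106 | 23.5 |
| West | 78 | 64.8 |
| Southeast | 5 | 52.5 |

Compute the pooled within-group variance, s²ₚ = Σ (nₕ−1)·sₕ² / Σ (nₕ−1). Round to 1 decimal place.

Southwest: (32−1)·104.0² = 31·10816 = 335296
South: (59−1)·66.0² = 58·4356 = 252648
East: (106−1)·23.5² = 105·552.25 = 57986.25
West: (78−1)·64.8² = 77·4199.04 = 323326.08
Southeast: (5−1)·52.5² = 4·2756.25 = 11025
Numerator = 980281.33; denominator = Σ(nₕ−1) = 275.
s²ₚ = 980281.33/275 = 3564.659... → 3564.7.

3564.7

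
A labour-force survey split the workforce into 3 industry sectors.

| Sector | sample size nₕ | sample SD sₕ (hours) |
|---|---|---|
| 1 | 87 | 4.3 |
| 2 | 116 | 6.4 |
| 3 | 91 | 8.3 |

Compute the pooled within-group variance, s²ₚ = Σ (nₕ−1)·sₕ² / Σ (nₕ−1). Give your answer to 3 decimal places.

Degrees of freedom: 86 + 115 + 90 = 291.
Σ(nₕ−1)sₕ² = 86·18.49 + 115·40.96 + 90·68.89 = 12500.64.
s²ₚ = 12500.64 / 291 = 42.95753... → 42.958.

42.958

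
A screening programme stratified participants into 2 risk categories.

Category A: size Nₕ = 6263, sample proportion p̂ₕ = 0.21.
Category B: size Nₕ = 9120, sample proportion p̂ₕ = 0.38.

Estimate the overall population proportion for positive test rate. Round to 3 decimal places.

N = 6263 + 9120 = 15383.
Overall proportion = Σ (Nₕ/N)·p̂ₕ.
Σ Nₕp̂ₕ = 1315.23 + 3465.6 = 4780.83.
4780.83 / 15383 = 0.31079... → 0.311.

0.311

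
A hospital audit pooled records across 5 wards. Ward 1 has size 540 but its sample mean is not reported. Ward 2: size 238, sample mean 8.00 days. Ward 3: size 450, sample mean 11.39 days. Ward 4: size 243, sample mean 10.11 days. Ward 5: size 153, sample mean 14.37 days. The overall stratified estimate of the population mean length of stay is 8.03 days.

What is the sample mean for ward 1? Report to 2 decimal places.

N = 540 + 238 + 450 + 243 + 153 = 1624.
Overall total = μ·N = 8.03·1624 = 13040.72.
Subtract the known strata: 238·8.00 + 450·11.39 + 243·10.11 + 153·14.37 = 11684.84.
Remaining total for ward 1: 13040.72 − 11684.84 = 1355.88.
Divide by its size: 1355.88 / 540 = 2.5109... → 2.51.

2.51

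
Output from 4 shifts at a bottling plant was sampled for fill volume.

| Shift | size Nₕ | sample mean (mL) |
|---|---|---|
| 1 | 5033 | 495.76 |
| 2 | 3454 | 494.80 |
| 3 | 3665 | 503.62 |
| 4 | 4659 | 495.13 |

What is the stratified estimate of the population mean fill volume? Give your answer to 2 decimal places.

N = 5033 + 3454 + 3665 + 4659 = 16811.
Overall mean = Σ (Nₕ/N)·x̄ₕ — weight by population share, not a simple average.
Σ Nₕx̄ₕ = 5033·495.76 + 3454·494.80 + 3665·503.62 + 4659·495.13 = 2495160.08 + 1709039.2 + 1845767.3 + 2306810.67 = 8356777.25.
Divide by N: 8356777.25 / 16811 = 497.1017... → 497.10.

497.10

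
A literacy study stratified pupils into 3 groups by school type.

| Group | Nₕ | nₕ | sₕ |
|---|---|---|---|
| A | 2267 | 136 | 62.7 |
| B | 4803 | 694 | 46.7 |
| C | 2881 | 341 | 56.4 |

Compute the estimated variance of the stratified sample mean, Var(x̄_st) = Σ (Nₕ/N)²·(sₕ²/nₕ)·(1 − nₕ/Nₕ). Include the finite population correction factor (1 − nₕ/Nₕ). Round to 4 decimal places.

N = 9951; Wₕ = Nₕ/N.
group A: (2267/9951)²·62.7²/136·(1 − 136/2267) = 1.4102551
group B: (4803/9951)²·46.7²/694·(1 − 694/4803) = 0.6263103
group C: (2881/9951)²·56.4²/341·(1 − 341/2881) = 0.6893620
Sum = 2.7259275 → 2.7259.

2.7259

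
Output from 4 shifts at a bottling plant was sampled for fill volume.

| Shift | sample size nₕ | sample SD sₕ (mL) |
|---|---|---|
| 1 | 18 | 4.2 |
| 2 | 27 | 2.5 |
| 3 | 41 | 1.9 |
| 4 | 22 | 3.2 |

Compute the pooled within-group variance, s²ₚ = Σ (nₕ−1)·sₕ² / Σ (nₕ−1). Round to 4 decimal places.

7.9021

1: (18−1)·4.2² = 17·17.64 = 299.88
2: (27−1)·2.5² = 26·6.25 = 162.5
3: (41−1)·1.9² = 40·3.61 = 144.4
4: (22−1)·3.2² = 21·10.24 = 215.04
Numerator = 821.82; denominator = Σ(nₕ−1) = 104.
s²ₚ = 821.82/104 = 7.902115... → 7.9021.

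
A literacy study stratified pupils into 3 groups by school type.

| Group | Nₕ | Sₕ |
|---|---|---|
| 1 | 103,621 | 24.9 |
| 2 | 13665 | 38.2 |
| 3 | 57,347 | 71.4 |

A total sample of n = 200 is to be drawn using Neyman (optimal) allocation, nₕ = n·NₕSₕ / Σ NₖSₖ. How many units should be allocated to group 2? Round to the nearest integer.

15

1: NₕSₕ = 103621·24.9 = 2580162.9
2: NₕSₕ = 13665·38.2 = 522003
3: NₕSₕ = 57347·71.4 = 4094575.8
Σ NₕSₕ = 7196741.7.
n_2 = 200·522003/7196741.7 = 14.507... → 15.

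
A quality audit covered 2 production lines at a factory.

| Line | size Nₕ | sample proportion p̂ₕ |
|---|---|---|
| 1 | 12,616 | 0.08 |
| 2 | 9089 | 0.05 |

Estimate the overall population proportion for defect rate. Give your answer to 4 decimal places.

N = 12616 + 9089 = 21705.
Overall proportion = Σ (Nₕ/N)·p̂ₕ.
Σ Nₕp̂ₕ = 1009.28 + 454.45 = 1463.73.
1463.73 / 21705 = 0.067437... → 0.0674.

0.0674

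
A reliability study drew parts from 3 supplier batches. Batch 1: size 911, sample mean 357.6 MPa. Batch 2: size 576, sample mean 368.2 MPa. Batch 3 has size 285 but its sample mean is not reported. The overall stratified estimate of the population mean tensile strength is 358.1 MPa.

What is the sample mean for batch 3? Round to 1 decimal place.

Σ Nₕx̄ₕ = N·μ, so 285·x̄_3 = 1772·358.1 − (911·357.6 + 576·368.2).
= 634553.2 − 537856.8 = 96696.4.
x̄_3 = 96696.4 / 285 = 339.286... → 339.3.

339.3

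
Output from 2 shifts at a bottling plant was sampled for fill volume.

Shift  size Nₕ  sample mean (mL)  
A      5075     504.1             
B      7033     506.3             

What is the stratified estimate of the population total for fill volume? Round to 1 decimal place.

Estimate total by summing Nₕ·x̄ₕ over strata.
5075·504.1 + 7033·506.3 = 2558307.5 + 3560807.9 = 6119115.4.

6119115.4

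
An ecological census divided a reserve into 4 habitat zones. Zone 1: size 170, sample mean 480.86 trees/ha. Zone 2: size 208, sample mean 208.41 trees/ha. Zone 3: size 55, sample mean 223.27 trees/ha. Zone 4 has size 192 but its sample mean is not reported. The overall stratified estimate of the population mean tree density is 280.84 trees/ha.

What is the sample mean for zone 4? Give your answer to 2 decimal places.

N = 170 + 208 + 55 + 192 = 625.
Overall total = μ·N = 280.84·625 = 175525.
Subtract the known strata: 170·480.86 + 208·208.41 + 55·223.27 = 137375.33.
Remaining total for zone 4: 175525 − 137375.33 = 38149.67.
Divide by its size: 38149.67 / 192 = 198.6962... → 198.70.

198.70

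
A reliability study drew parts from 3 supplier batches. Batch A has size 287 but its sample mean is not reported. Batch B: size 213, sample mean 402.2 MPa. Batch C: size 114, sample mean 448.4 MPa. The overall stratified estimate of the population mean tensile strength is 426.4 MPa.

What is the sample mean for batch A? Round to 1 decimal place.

435.6

N = 287 + 213 + 114 = 614.
Overall total = μ·N = 426.4·614 = 261809.6.
Subtract the known strata: 213·402.2 + 114·448.4 = 136786.2.
Remaining total for batch A: 261809.6 − 136786.2 = 125023.4.
Divide by its size: 125023.4 / 287 = 435.622... → 435.6.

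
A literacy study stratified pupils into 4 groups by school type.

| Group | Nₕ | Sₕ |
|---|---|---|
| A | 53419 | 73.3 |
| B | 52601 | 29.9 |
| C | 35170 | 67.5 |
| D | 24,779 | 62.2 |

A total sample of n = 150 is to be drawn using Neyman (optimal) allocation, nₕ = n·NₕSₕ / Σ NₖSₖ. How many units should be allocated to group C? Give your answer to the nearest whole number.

38

Σ NₕSₕ = 53419·73.3 + 52601·29.9 + 35170·67.5 + 24779·62.2 = 9403611.4.
Share for C: 2373975/9403611.4 = 0.25245.
n_C = 150 × 0.25245 = 37.868... → 38.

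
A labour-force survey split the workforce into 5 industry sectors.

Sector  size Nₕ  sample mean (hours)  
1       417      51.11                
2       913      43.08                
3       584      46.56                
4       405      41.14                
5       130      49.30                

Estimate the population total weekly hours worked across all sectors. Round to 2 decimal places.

110906.65

1: 417·51.11 = 21312.87
2: 913·43.08 = 39332.04
3: 584·46.56 = 27191.04
4: 405·41.14 = 16661.7
5: 130·49.30 = 6409
τ̂ = Σ Nₕx̄ₕ = 110906.65.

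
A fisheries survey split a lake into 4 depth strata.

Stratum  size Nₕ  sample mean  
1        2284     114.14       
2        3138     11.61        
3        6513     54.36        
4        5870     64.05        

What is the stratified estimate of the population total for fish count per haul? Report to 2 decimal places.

1: 2284·114.14 = 260695.76
2: 3138·11.61 = 36432.18
3: 6513·54.36 = 354046.68
4: 5870·64.05 = 375973.5
τ̂ = Σ Nₕx̄ₕ = 1027148.12.

1027148.12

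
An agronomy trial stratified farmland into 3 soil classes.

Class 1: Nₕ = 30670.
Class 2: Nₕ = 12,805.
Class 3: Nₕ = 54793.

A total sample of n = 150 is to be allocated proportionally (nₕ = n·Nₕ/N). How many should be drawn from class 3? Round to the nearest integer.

84

N = 30670 + 12805 + 54793 = 98268.
n_3 = 150·54793/98268 = 83.638... → 84.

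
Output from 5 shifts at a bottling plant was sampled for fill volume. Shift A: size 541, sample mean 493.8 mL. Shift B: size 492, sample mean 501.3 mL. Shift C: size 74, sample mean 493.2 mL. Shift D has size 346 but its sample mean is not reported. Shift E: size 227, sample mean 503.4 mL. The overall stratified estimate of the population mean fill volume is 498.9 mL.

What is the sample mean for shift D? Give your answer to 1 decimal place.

N = 541 + 492 + 74 + 346 + 227 = 1680.
Overall total = μ·N = 498.9·1680 = 838152.
Subtract the known strata: 541·493.8 + 492·501.3 + 74·493.2 + 227·503.4 = 664554.
Remaining total for shift D: 838152 − 664554 = 173598.
Divide by its size: 173598 / 346 = 501.728... → 501.7.

501.7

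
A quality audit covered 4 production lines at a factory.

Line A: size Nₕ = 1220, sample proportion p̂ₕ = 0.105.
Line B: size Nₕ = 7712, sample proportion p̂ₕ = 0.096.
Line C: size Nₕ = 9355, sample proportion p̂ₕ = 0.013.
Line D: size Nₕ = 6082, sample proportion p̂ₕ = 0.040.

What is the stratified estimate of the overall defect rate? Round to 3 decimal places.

0.051

Wₕ = Nₕ/N with N = 24369: 0.0501, 0.3165, 0.3839, 0.2496.
p̂_st = 0.0501·0.105 + 0.3165·0.096 + 0.3839·0.013 + 0.2496·0.040 ≈ 0.05061... → 0.051.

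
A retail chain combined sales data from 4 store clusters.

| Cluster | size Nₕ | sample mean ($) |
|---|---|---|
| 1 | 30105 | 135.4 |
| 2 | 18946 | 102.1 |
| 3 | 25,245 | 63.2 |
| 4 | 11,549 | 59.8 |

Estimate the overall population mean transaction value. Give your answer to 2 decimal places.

N = 85845; weights Wₕ = Nₕ/N = (0.3507, 0.2207, 0.2941, 0.1345).
x̄_st = Σ Wₕ·x̄ₕ = 0.3507·135.4 + 0.2207·102.1 + 0.2941·63.2 + 0.1345·59.8 ≈ 96.6477...
→ 96.65.

96.65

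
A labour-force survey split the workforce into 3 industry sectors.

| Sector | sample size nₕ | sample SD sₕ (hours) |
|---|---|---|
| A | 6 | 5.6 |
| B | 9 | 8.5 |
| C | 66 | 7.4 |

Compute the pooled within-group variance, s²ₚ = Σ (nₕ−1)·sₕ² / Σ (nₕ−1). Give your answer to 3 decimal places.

Degrees of freedom: 5 + 8 + 65 = 78.
Σ(nₕ−1)sₕ² = 5·31.36 + 8·72.25 + 65·54.76 = 4294.2.
s²ₚ = 4294.2 / 78 = 55.05385... → 55.054.

55.054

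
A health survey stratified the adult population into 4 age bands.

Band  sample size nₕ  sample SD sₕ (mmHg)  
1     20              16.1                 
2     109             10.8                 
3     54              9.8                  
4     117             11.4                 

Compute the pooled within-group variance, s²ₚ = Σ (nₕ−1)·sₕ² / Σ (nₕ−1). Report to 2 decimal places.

Degrees of freedom: 19 + 108 + 53 + 116 = 296.
Σ(nₕ−1)sₕ² = 19·259.21 + 108·116.64 + 53·96.04 + 116·129.96 = 37687.59.
s²ₚ = 37687.59 / 296 = 127.3229... → 127.32.

127.32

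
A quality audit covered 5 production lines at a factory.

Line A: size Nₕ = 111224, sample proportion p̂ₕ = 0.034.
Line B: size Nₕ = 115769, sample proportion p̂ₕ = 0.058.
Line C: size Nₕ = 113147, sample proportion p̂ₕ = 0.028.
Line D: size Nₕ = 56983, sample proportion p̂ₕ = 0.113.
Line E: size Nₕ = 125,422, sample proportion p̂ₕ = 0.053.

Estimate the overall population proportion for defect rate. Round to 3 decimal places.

0.051

Wₕ = Nₕ/N with N = 522545: 0.2129, 0.2215, 0.2165, 0.1090, 0.2400.
p̂_st = 0.2129·0.034 + 0.2215·0.058 + 0.2165·0.028 + 0.1090·0.113 + 0.2400·0.053 ≈ 0.05119... → 0.051.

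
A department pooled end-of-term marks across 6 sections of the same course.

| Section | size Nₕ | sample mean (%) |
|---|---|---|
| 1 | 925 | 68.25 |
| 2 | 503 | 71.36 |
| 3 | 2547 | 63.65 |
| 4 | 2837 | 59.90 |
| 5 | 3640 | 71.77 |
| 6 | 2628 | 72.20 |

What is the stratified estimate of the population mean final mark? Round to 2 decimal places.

67.44

x̄_st = (Σ Nₕx̄ₕ) / (Σ Nₕ) = (925·68.25 + 503·71.36 + 2547·63.65 + 2837·59.90 + 3640·71.77 + 2628·72.20) / 13080
= 882062.58 / 13080 = 67.4360... → 67.44.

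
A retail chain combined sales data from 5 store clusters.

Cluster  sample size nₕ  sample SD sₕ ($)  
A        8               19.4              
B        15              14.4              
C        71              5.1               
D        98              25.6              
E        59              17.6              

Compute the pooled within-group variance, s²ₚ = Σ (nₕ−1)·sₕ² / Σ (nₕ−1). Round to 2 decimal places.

Degrees of freedom: 7 + 14 + 70 + 97 + 58 = 246.
Σ(nₕ−1)sₕ² = 7·376.36 + 14·207.36 + 70·26.01 + 97·655.36 + 58·309.76 = 88894.26.
s²ₚ = 88894.26 / 246 = 361.3588... → 361.36.

361.36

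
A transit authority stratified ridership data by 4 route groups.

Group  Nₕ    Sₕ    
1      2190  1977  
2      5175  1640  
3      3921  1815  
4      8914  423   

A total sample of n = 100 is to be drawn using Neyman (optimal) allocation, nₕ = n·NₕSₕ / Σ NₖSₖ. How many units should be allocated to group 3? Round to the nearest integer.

30

1: NₕSₕ = 2190·1977 = 4329630
2: NₕSₕ = 5175·1640 = 8487000
3: NₕSₕ = 3921·1815 = 7116615
4: NₕSₕ = 8914·423 = 3770622
Σ NₕSₕ = 23703867.
n_3 = 100·7116615/23703867 = 30.023... → 30.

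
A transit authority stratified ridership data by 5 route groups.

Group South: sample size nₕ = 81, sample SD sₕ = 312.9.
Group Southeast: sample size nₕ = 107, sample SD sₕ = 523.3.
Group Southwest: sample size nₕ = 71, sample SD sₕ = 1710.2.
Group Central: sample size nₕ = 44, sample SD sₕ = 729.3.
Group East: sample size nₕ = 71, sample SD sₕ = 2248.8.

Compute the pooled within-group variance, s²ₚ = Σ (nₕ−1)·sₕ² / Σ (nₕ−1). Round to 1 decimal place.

1676050.5

Degrees of freedom: 80 + 106 + 70 + 43 + 70 = 369.
Σ(nₕ−1)sₕ² = 80·97906.41 + 106·273842.89 + 70·2924784.04 + 43·531878.49 + 70·5057101.44 = 618462617.81.
s²ₚ = 618462617.81 / 369 = 1676050.455... → 1676050.5.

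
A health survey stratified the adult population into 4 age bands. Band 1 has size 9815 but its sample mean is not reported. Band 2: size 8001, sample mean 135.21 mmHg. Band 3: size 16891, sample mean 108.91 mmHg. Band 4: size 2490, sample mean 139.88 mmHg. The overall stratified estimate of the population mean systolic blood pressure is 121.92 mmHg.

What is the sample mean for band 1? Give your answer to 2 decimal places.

N = 9815 + 8001 + 16891 + 2490 = 37197.
Overall total = μ·N = 121.92·37197 = 4535058.24.
Subtract the known strata: 8001·135.21 + 16891·108.91 + 2490·139.88 = 3269715.22.
Remaining total for band 1: 4535058.24 − 3269715.22 = 1265343.02.
Divide by its size: 1265343.02 / 9815 = 128.9193... → 128.92.

128.92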